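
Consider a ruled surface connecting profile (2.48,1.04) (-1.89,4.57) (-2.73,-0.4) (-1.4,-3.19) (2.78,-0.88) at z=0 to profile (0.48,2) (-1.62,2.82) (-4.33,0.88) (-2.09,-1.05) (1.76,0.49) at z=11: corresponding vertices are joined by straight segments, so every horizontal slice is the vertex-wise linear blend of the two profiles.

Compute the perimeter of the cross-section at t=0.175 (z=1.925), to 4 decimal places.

Cross-section at t=0.175: each vertex is (1-t)·p0[i] + t·p1[i].
  v1: (1-0.175)·(2.48,1.04) + 0.175·(0.48,2) = (2.1300,1.2080)
  v2: (1-0.175)·(-1.89,4.57) + 0.175·(-1.62,2.82) = (-1.8427,4.2637)
  v3: (1-0.175)·(-2.73,-0.4) + 0.175·(-4.33,0.88) = (-3.0100,-0.1760)
  v4: (1-0.175)·(-1.4,-3.19) + 0.175·(-2.09,-1.05) = (-1.5207,-2.8155)
  v5: (1-0.175)·(2.78,-0.88) + 0.175·(1.76,0.49) = (2.6015,-0.6402)
Perimeter = Σ |v_{i+1} − v_i|:
  edge 1→2: √(-3.9727² + 3.0557²) = 5.0120 (running 5.0120)
  edge 2→3: √(-1.1673² + -4.4398²) = 4.5906 (running 9.6026)
  edge 3→4: √(1.4892² + -2.6395²) = 3.0306 (running 12.6333)
  edge 4→5: √(4.1222² + 2.1752²) = 4.6610 (running 17.2943)
  edge 5→1: √(-0.4715² + 1.8482²) = 1.9074 (running 19.2017)
Perimeter = 19.2017

Perimeter at t=0.175: 19.2017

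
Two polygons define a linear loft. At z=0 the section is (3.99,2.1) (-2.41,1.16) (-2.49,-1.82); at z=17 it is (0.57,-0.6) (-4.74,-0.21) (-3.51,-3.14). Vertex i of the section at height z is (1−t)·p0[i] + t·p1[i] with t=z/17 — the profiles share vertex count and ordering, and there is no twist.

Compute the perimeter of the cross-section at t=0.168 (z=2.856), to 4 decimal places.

Perimeter at t=0.168: 16.3414

Cross-section at t=0.168: each vertex is (1-t)·p0[i] + t·p1[i].
  v1: (1-0.168)·(3.99,2.1) + 0.168·(0.57,-0.6) = (3.4154,1.6464)
  v2: (1-0.168)·(-2.41,1.16) + 0.168·(-4.74,-0.21) = (-2.8014,0.9298)
  v3: (1-0.168)·(-2.49,-1.82) + 0.168·(-3.51,-3.14) = (-2.6614,-2.0418)
Perimeter = Σ |v_{i+1} − v_i|:
  edge 1→2: √(-6.2169² + -0.7166²) = 6.2580 (running 6.2580)
  edge 2→3: √(0.1401² + -2.9716²) = 2.9749 (running 9.2329)
  edge 3→1: √(6.0768² + 3.6882²) = 7.1084 (running 16.3414)
Perimeter = 16.3414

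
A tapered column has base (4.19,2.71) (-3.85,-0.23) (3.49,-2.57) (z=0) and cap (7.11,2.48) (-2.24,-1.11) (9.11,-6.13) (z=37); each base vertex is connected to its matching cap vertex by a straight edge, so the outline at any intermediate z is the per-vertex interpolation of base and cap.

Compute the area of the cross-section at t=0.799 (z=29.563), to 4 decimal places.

Area at t=0.799: 38.5979

Cross-section at t=0.799: each vertex is (1-t)·p0[i] + t·p1[i].
  v1: (1-0.799)·(4.19,2.71) + 0.799·(7.11,2.48) = (6.5231,2.5262)
  v2: (1-0.799)·(-3.85,-0.23) + 0.799·(-2.24,-1.11) = (-2.5636,-0.9331)
  v3: (1-0.799)·(3.49,-2.57) + 0.799·(9.11,-6.13) = (7.9804,-5.4144)
Shoelace sum Σ(x_i·y_{i+1} − x_{i+1}·y_i):
  i=1: 6.5231·-0.9331 − -2.5636·2.5262 = +0.3895 (running +0.3895)
  i=2: -2.5636·-5.4144 − 7.9804·-0.9331 = +21.3272 (running +21.7166)
  i=3: 7.9804·2.5262 − 6.5231·-5.4144 = +55.4791 (running +77.1957)
Area = |Σ|/2 = |77.1957|/2 = 38.5979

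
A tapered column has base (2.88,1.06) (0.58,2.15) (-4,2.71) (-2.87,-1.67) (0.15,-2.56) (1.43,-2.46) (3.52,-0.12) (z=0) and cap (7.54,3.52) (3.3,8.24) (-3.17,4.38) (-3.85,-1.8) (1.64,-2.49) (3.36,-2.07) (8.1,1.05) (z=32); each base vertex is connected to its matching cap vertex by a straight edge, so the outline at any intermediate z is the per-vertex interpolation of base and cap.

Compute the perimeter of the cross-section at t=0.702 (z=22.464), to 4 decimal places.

Cross-section at t=0.702: each vertex is (1-t)·p0[i] + t·p1[i].
  v1: (1-0.702)·(2.88,1.06) + 0.702·(7.54,3.52) = (6.1513,2.7869)
  v2: (1-0.702)·(0.58,2.15) + 0.702·(3.3,8.24) = (2.4894,6.4252)
  v3: (1-0.702)·(-4,2.71) + 0.702·(-3.17,4.38) = (-3.4173,3.8823)
  v4: (1-0.702)·(-2.87,-1.67) + 0.702·(-3.85,-1.8) = (-3.5580,-1.7613)
  v5: (1-0.702)·(0.15,-2.56) + 0.702·(1.64,-2.49) = (1.1960,-2.5109)
  v6: (1-0.702)·(1.43,-2.46) + 0.702·(3.36,-2.07) = (2.7849,-2.1862)
  v7: (1-0.702)·(3.52,-0.12) + 0.702·(8.1,1.05) = (6.7352,0.7013)
Perimeter = Σ |v_{i+1} − v_i|:
  edge 1→2: √(-3.6619² + 3.6383²) = 5.1620 (running 5.1620)
  edge 2→3: √(-5.9068² + -2.5428²) = 6.4309 (running 11.5929)
  edge 3→4: √(-0.1406² + -5.6436²) = 5.6454 (running 17.2382)
  edge 4→5: √(4.7539² + -0.7496²) = 4.8127 (running 22.0509)
  edge 5→6: √(1.5889² + 0.3246²) = 1.6217 (running 23.6726)
  edge 6→7: √(3.9503² + 2.8876²) = 4.8931 (running 28.5658)
  edge 7→1: √(-0.5838² + 2.0856²) = 2.1658 (running 30.7315)
Perimeter = 30.7315

Perimeter at t=0.702: 30.7315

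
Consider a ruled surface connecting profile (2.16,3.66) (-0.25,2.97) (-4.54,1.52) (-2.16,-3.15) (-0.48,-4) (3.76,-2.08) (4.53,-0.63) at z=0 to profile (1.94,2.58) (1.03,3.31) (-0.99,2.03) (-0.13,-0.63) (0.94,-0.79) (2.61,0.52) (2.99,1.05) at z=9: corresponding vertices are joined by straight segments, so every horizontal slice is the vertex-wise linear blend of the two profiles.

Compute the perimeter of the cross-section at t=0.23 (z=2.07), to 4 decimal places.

Cross-section at t=0.23: each vertex is (1-t)·p0[i] + t·p1[i].
  v1: (1-0.23)·(2.16,3.66) + 0.23·(1.94,2.58) = (2.1094,3.4116)
  v2: (1-0.23)·(-0.25,2.97) + 0.23·(1.03,3.31) = (0.0444,3.0482)
  v3: (1-0.23)·(-4.54,1.52) + 0.23·(-0.99,2.03) = (-3.7235,1.6373)
  v4: (1-0.23)·(-2.16,-3.15) + 0.23·(-0.13,-0.63) = (-1.6931,-2.5704)
  v5: (1-0.23)·(-0.48,-4) + 0.23·(0.94,-0.79) = (-0.1534,-3.2617)
  v6: (1-0.23)·(3.76,-2.08) + 0.23·(2.61,0.52) = (3.4955,-1.4820)
  v7: (1-0.23)·(4.53,-0.63) + 0.23·(2.99,1.05) = (4.1758,-0.2436)
Perimeter = Σ |v_{i+1} − v_i|:
  edge 1→2: √(-2.0650² + -0.3634²) = 2.0967 (running 2.0967)
  edge 2→3: √(-3.7679² + -1.4109²) = 4.0234 (running 6.1201)
  edge 3→4: √(2.0304² + -4.2077²) = 4.6720 (running 10.7921)
  edge 4→5: √(1.5397² + -0.6913²) = 1.6878 (running 12.4799)
  edge 5→6: √(3.6489² + 1.7797²) = 4.0598 (running 16.5396)
  edge 6→7: √(0.6803² + 1.2384²) = 1.4130 (running 17.9526)
  edge 7→1: √(-2.0664² + 3.6552²) = 4.1989 (running 22.1515)
Perimeter = 22.1515

Perimeter at t=0.23: 22.1515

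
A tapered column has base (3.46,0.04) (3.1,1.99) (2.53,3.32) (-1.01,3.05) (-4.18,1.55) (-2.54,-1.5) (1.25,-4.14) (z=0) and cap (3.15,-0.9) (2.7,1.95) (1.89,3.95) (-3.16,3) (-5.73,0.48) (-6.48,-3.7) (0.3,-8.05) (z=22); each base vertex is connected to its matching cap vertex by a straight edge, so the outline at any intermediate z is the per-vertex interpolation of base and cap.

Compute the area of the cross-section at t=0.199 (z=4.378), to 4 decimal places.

Cross-section at t=0.199: each vertex is (1-t)·p0[i] + t·p1[i].
  v1: (1-0.199)·(3.46,0.04) + 0.199·(3.15,-0.9) = (3.3983,-0.1471)
  v2: (1-0.199)·(3.1,1.99) + 0.199·(2.7,1.95) = (3.0204,1.9820)
  v3: (1-0.199)·(2.53,3.32) + 0.199·(1.89,3.95) = (2.4026,3.4454)
  v4: (1-0.199)·(-1.01,3.05) + 0.199·(-3.16,3) = (-1.4379,3.0400)
  v5: (1-0.199)·(-4.18,1.55) + 0.199·(-5.73,0.48) = (-4.4885,1.3371)
  v6: (1-0.199)·(-2.54,-1.5) + 0.199·(-6.48,-3.7) = (-3.3241,-1.9378)
  v7: (1-0.199)·(1.25,-4.14) + 0.199·(0.3,-8.05) = (1.0610,-4.9181)
Shoelace sum Σ(x_i·y_{i+1} − x_{i+1}·y_i):
  i=1: 3.3983·1.9820 − 3.0204·-0.1471 = +7.1798 (running +7.1798)
  i=2: 3.0204·3.4454 − 2.4026·1.9820 = +5.6443 (running +12.8240)
  i=3: 2.4026·3.0400 − -1.4379·3.4454 = +12.2581 (running +25.0821)
  i=4: -1.4379·1.3371 − -4.4885·3.0400 = +11.7226 (running +36.8047)
  i=5: -4.4885·-1.9378 − -3.3241·1.3371 = +13.1422 (running +49.9469)
  i=6: -3.3241·-4.9181 − 1.0610·-1.9378 = +18.4039 (running +68.3509)
  i=7: 1.0610·-0.1471 − 3.3983·-4.9181 = +16.5572 (running +84.9080)
Area = |Σ|/2 = |84.9080|/2 = 42.4540

Area at t=0.199: 42.4540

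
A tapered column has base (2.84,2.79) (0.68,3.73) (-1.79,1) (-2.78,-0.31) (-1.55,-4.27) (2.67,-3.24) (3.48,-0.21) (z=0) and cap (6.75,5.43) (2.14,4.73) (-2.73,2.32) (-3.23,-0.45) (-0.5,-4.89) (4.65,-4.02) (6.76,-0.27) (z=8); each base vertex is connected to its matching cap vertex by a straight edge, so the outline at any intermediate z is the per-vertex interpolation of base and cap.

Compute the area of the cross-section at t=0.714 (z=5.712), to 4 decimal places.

Area at t=0.714: 62.2884

Cross-section at t=0.714: each vertex is (1-t)·p0[i] + t·p1[i].
  v1: (1-0.714)·(2.84,2.79) + 0.714·(6.75,5.43) = (5.6317,4.6750)
  v2: (1-0.714)·(0.68,3.73) + 0.714·(2.14,4.73) = (1.7224,4.4440)
  v3: (1-0.714)·(-1.79,1) + 0.714·(-2.73,2.32) = (-2.4612,1.9425)
  v4: (1-0.714)·(-2.78,-0.31) + 0.714·(-3.23,-0.45) = (-3.1013,-0.4100)
  v5: (1-0.714)·(-1.55,-4.27) + 0.714·(-0.5,-4.89) = (-0.8003,-4.7127)
  v6: (1-0.714)·(2.67,-3.24) + 0.714·(4.65,-4.02) = (4.0837,-3.7969)
  v7: (1-0.714)·(3.48,-0.21) + 0.714·(6.76,-0.27) = (5.8219,-0.2528)
Shoelace sum Σ(x_i·y_{i+1} − x_{i+1}·y_i):
  i=1: 5.6317·4.4440 − 1.7224·4.6750 = +16.9751 (running +16.9751)
  i=2: 1.7224·1.9425 − -2.4612·4.4440 = +14.2832 (running +31.2583)
  i=3: -2.4612·-0.4100 − -3.1013·1.9425 = +7.0332 (running +38.2915)
  i=4: -3.1013·-4.7127 − -0.8003·-0.4100 = +14.2873 (running +52.5788)
  i=5: -0.8003·-3.7969 − 4.0837·-4.7127 = +22.2839 (running +74.8628)
  i=6: 4.0837·-0.2528 − 5.8219·-3.7969 = +21.0728 (running +95.9356)
  i=7: 5.8219·4.6750 − 5.6317·-0.2528 = +28.6412 (running +124.5768)
Area = |Σ|/2 = |124.5768|/2 = 62.2884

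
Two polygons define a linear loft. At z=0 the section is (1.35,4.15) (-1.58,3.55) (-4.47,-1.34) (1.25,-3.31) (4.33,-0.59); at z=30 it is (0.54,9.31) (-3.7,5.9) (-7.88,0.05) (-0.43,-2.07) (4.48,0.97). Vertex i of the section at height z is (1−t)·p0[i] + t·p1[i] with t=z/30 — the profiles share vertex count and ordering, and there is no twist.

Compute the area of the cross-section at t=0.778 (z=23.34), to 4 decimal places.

Cross-section at t=0.778: each vertex is (1-t)·p0[i] + t·p1[i].
  v1: (1-0.778)·(1.35,4.15) + 0.778·(0.54,9.31) = (0.7198,8.1645)
  v2: (1-0.778)·(-1.58,3.55) + 0.778·(-3.7,5.9) = (-3.2294,5.3783)
  v3: (1-0.778)·(-4.47,-1.34) + 0.778·(-7.88,0.05) = (-7.1230,-0.2586)
  v4: (1-0.778)·(1.25,-3.31) + 0.778·(-0.43,-2.07) = (-0.0570,-2.3453)
  v5: (1-0.778)·(4.33,-0.59) + 0.778·(4.48,0.97) = (4.4467,0.6237)
Shoelace sum Σ(x_i·y_{i+1} − x_{i+1}·y_i):
  i=1: 0.7198·5.3783 − -3.2294·8.1645 = +30.2375 (running +30.2375)
  i=2: -3.2294·-0.2586 − -7.1230·5.3783 = +39.1446 (running +69.3820)
  i=3: -7.1230·-2.3453 − -0.0570·-0.2586 = +16.6906 (running +86.0727)
  i=4: -0.0570·0.6237 − 4.4467·-2.3453 = +10.3932 (running +96.4658)
  i=5: 4.4467·8.1645 − 0.7198·0.6237 = +35.8561 (running +132.3219)
Area = |Σ|/2 = |132.3219|/2 = 66.1609

Area at t=0.778: 66.1609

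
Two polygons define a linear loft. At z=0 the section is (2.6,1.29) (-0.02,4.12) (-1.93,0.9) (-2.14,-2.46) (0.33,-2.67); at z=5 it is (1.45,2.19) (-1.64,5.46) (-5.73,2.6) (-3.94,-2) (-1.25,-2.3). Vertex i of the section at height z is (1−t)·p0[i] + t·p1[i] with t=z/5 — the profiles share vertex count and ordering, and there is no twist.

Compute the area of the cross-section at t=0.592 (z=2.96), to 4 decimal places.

Cross-section at t=0.592: each vertex is (1-t)·p0[i] + t·p1[i].
  v1: (1-0.592)·(2.6,1.29) + 0.592·(1.45,2.19) = (1.9192,1.8228)
  v2: (1-0.592)·(-0.02,4.12) + 0.592·(-1.64,5.46) = (-0.9790,4.9133)
  v3: (1-0.592)·(-1.93,0.9) + 0.592·(-5.73,2.6) = (-4.1796,1.9064)
  v4: (1-0.592)·(-2.14,-2.46) + 0.592·(-3.94,-2) = (-3.2056,-2.1877)
  v5: (1-0.592)·(0.33,-2.67) + 0.592·(-1.25,-2.3) = (-0.6054,-2.4510)
Shoelace sum Σ(x_i·y_{i+1} − x_{i+1}·y_i):
  i=1: 1.9192·4.9133 − -0.9790·1.8228 = +11.2142 (running +11.2142)
  i=2: -0.9790·1.9064 − -4.1796·4.9133 = +18.6691 (running +29.8833)
  i=3: -4.1796·-2.1877 − -3.2056·1.9064 = +15.2548 (running +45.1380)
  i=4: -3.2056·-2.4510 − -0.6054·-2.1877 = +6.5325 (running +51.6705)
  i=5: -0.6054·1.8228 − 1.9192·-2.4510 = +3.6004 (running +55.2709)
Area = |Σ|/2 = |55.2709|/2 = 27.6355

Area at t=0.592: 27.6355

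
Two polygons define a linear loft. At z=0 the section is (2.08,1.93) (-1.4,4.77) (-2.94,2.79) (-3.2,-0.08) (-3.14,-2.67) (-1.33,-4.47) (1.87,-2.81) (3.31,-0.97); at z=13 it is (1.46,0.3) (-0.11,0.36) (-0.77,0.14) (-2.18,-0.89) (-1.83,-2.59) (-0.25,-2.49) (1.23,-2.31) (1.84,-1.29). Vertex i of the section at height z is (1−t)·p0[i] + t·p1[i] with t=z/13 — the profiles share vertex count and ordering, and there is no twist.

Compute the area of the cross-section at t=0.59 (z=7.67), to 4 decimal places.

Cross-section at t=0.59: each vertex is (1-t)·p0[i] + t·p1[i].
  v1: (1-0.59)·(2.08,1.93) + 0.59·(1.46,0.3) = (1.7142,0.9683)
  v2: (1-0.59)·(-1.4,4.77) + 0.59·(-0.11,0.36) = (-0.6389,2.1681)
  v3: (1-0.59)·(-2.94,2.79) + 0.59·(-0.77,0.14) = (-1.6597,1.2265)
  v4: (1-0.59)·(-3.2,-0.08) + 0.59·(-2.18,-0.89) = (-2.5982,-0.5579)
  v5: (1-0.59)·(-3.14,-2.67) + 0.59·(-1.83,-2.59) = (-2.3671,-2.6228)
  v6: (1-0.59)·(-1.33,-4.47) + 0.59·(-0.25,-2.49) = (-0.6928,-3.3018)
  v7: (1-0.59)·(1.87,-2.81) + 0.59·(1.23,-2.31) = (1.4924,-2.5150)
  v8: (1-0.59)·(3.31,-0.97) + 0.59·(1.84,-1.29) = (2.4427,-1.1588)
Shoelace sum Σ(x_i·y_{i+1} − x_{i+1}·y_i):
  i=1: 1.7142·2.1681 − -0.6389·0.9683 = +4.3352 (running +4.3352)
  i=2: -0.6389·1.2265 − -1.6597·2.1681 = +2.8148 (running +7.1500)
  i=3: -1.6597·-0.5579 − -2.5982·1.2265 = +4.1126 (running +11.2626)
  i=4: -2.5982·-2.6228 − -2.3671·-0.5579 = +5.4940 (running +16.7566)
  i=5: -2.3671·-3.3018 − -0.6928·-2.6228 = +5.9986 (running +22.7552)
  i=6: -0.6928·-2.5150 − 1.4924·-3.3018 = +6.6700 (running +29.4252)
  i=7: 1.4924·-1.1588 − 2.4427·-2.5150 = +4.4140 (running +33.8392)
  i=8: 2.4427·0.9683 − 1.7142·-1.1588 = +4.3517 (running +38.1909)
Area = |Σ|/2 = |38.1909|/2 = 19.0954

Area at t=0.59: 19.0954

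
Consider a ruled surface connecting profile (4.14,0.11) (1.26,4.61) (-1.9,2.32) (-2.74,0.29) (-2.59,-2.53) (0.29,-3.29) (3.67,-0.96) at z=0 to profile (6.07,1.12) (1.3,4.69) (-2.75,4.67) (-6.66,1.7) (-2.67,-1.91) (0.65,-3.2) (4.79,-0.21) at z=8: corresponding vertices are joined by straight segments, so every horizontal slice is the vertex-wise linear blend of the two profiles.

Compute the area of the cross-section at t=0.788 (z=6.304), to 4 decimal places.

Cross-section at t=0.788: each vertex is (1-t)·p0[i] + t·p1[i].
  v1: (1-0.788)·(4.14,0.11) + 0.788·(6.07,1.12) = (5.6608,0.9059)
  v2: (1-0.788)·(1.26,4.61) + 0.788·(1.3,4.69) = (1.2915,4.6730)
  v3: (1-0.788)·(-1.9,2.32) + 0.788·(-2.75,4.67) = (-2.5698,4.1718)
  v4: (1-0.788)·(-2.74,0.29) + 0.788·(-6.66,1.7) = (-5.8290,1.4011)
  v5: (1-0.788)·(-2.59,-2.53) + 0.788·(-2.67,-1.91) = (-2.6530,-2.0414)
  v6: (1-0.788)·(0.29,-3.29) + 0.788·(0.65,-3.2) = (0.5737,-3.2191)
  v7: (1-0.788)·(3.67,-0.96) + 0.788·(4.79,-0.21) = (4.5526,-0.3690)
Shoelace sum Σ(x_i·y_{i+1} − x_{i+1}·y_i):
  i=1: 5.6608·4.6730 − 1.2915·0.9059 = +25.2834 (running +25.2834)
  i=2: 1.2915·4.1718 − -2.5698·4.6730 = +17.3967 (running +42.6801)
  i=3: -2.5698·1.4011 − -5.8290·4.1718 = +20.7168 (running +63.3969)
  i=4: -5.8290·-2.0414 − -2.6530·1.4011 = +15.6166 (running +79.0135)
  i=5: -2.6530·-3.2191 − 0.5737·-2.0414 = +9.7115 (running +88.7249)
  i=6: 0.5737·-0.3690 − 4.5526·-3.2191 = +14.4434 (running +103.1683)
  i=7: 4.5526·0.9059 − 5.6608·-0.3690 = +6.2129 (running +109.3812)
Area = |Σ|/2 = |109.3812|/2 = 54.6906

Area at t=0.788: 54.6906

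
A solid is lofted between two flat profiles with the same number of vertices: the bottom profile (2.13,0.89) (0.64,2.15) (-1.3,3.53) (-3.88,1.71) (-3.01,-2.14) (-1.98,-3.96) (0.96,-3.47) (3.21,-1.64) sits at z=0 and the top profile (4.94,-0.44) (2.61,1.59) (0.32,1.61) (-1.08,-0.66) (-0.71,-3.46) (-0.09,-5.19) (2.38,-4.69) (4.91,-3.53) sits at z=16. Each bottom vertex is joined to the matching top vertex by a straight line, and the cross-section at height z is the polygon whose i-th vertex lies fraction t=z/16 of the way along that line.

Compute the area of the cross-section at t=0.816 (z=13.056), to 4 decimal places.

Area at t=0.816: 31.9797

Cross-section at t=0.816: each vertex is (1-t)·p0[i] + t·p1[i].
  v1: (1-0.816)·(2.13,0.89) + 0.816·(4.94,-0.44) = (4.4230,-0.1953)
  v2: (1-0.816)·(0.64,2.15) + 0.816·(2.61,1.59) = (2.2475,1.6930)
  v3: (1-0.816)·(-1.3,3.53) + 0.816·(0.32,1.61) = (0.0219,1.9633)
  v4: (1-0.816)·(-3.88,1.71) + 0.816·(-1.08,-0.66) = (-1.5952,-0.2239)
  v5: (1-0.816)·(-3.01,-2.14) + 0.816·(-0.71,-3.46) = (-1.1332,-3.2171)
  v6: (1-0.816)·(-1.98,-3.96) + 0.816·(-0.09,-5.19) = (-0.4378,-4.9637)
  v7: (1-0.816)·(0.96,-3.47) + 0.816·(2.38,-4.69) = (2.1187,-4.4655)
  v8: (1-0.816)·(3.21,-1.64) + 0.816·(4.91,-3.53) = (4.5972,-3.1822)
Shoelace sum Σ(x_i·y_{i+1} − x_{i+1}·y_i):
  i=1: 4.4230·1.6930 − 2.2475·-0.1953 = +7.9271 (running +7.9271)
  i=2: 2.2475·1.9633 − 0.0219·1.6930 = +4.3754 (running +12.3025)
  i=3: 0.0219·-0.2239 − -1.5952·1.9633 = +3.1269 (running +15.4295)
  i=4: -1.5952·-3.2171 − -1.1332·-0.2239 = +4.8782 (running +20.3077)
  i=5: -1.1332·-4.9637 − -0.4378·-3.2171 = +4.2165 (running +24.5242)
  i=6: -0.4378·-4.4655 − 2.1187·-4.9637 = +12.4715 (running +36.9957)
  i=7: 2.1187·-3.1822 − 4.5972·-4.4655 = +13.7866 (running +50.7823)
  i=8: 4.5972·-0.1953 − 4.4230·-3.1822 = +13.1772 (running +63.9594)
Area = |Σ|/2 = |63.9594|/2 = 31.9797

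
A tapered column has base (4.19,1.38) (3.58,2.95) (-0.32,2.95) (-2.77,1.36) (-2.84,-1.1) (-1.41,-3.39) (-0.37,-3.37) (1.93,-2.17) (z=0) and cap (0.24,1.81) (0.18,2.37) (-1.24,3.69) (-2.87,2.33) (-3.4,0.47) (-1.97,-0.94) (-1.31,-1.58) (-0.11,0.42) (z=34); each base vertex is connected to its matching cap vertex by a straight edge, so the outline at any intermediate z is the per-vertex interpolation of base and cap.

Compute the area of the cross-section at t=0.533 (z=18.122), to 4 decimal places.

Area at t=0.533: 19.6986

Cross-section at t=0.533: each vertex is (1-t)·p0[i] + t·p1[i].
  v1: (1-0.533)·(4.19,1.38) + 0.533·(0.24,1.81) = (2.0846,1.6092)
  v2: (1-0.533)·(3.58,2.95) + 0.533·(0.18,2.37) = (1.7678,2.6409)
  v3: (1-0.533)·(-0.32,2.95) + 0.533·(-1.24,3.69) = (-0.8104,3.3444)
  v4: (1-0.533)·(-2.77,1.36) + 0.533·(-2.87,2.33) = (-2.8233,1.8770)
  v5: (1-0.533)·(-2.84,-1.1) + 0.533·(-3.4,0.47) = (-3.1385,-0.2632)
  v6: (1-0.533)·(-1.41,-3.39) + 0.533·(-1.97,-0.94) = (-1.7085,-2.0842)
  v7: (1-0.533)·(-0.37,-3.37) + 0.533·(-1.31,-1.58) = (-0.8710,-2.4159)
  v8: (1-0.533)·(1.93,-2.17) + 0.533·(-0.11,0.42) = (0.8427,-0.7895)
Shoelace sum Σ(x_i·y_{i+1} − x_{i+1}·y_i):
  i=1: 2.0846·2.6409 − 1.7678·1.6092 = +2.6605 (running +2.6605)
  i=2: 1.7678·3.3444 − -0.8104·2.6409 = +8.0523 (running +10.7129)
  i=3: -0.8104·1.8770 − -2.8233·3.3444 = +7.9212 (running +18.6341)
  i=4: -2.8233·-0.2632 − -3.1385·1.8770 = +6.6340 (running +25.2681)
  i=5: -3.1385·-2.0842 − -1.7085·-0.2632 = +6.0914 (running +31.3595)
  i=6: -1.7085·-2.4159 − -0.8710·-2.0842 = +2.3122 (running +33.6718)
  i=7: -0.8710·-0.7895 − 0.8427·-2.4159 = +2.7236 (running +36.3953)
  i=8: 0.8427·1.6092 − 2.0846·-0.7895 = +3.0019 (running +39.3972)
Area = |Σ|/2 = |39.3972|/2 = 19.6986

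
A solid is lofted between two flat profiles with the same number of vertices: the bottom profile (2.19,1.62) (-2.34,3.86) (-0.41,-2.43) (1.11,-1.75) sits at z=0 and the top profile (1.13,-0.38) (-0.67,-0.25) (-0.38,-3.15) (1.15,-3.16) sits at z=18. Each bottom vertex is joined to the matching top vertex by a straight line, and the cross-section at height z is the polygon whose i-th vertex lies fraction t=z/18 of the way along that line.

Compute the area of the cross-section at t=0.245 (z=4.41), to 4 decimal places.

Area at t=0.245: 11.4715

Cross-section at t=0.245: each vertex is (1-t)·p0[i] + t·p1[i].
  v1: (1-0.245)·(2.19,1.62) + 0.245·(1.13,-0.38) = (1.9303,1.1300)
  v2: (1-0.245)·(-2.34,3.86) + 0.245·(-0.67,-0.25) = (-1.9308,2.8531)
  v3: (1-0.245)·(-0.41,-2.43) + 0.245·(-0.38,-3.15) = (-0.4027,-2.6064)
  v4: (1-0.245)·(1.11,-1.75) + 0.245·(1.15,-3.16) = (1.1198,-2.0955)
Shoelace sum Σ(x_i·y_{i+1} − x_{i+1}·y_i):
  i=1: 1.9303·2.8531 − -1.9308·1.1300 = +7.6891 (running +7.6891)
  i=2: -1.9308·-2.6064 − -0.4027·2.8531 = +6.1813 (running +13.8705)
  i=3: -0.4027·-2.0955 − 1.1198·-2.6064 = +3.7624 (running +17.6328)
  i=4: 1.1198·1.1300 − 1.9303·-2.0955 = +5.3102 (running +22.9431)
Area = |Σ|/2 = |22.9431|/2 = 11.4715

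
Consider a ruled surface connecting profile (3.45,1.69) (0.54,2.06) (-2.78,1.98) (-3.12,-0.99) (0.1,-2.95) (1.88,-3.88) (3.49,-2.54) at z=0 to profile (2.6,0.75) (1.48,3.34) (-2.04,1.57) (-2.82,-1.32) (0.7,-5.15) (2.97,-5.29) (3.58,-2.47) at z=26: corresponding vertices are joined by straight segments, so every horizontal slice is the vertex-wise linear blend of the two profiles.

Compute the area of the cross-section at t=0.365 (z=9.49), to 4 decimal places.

Cross-section at t=0.365: each vertex is (1-t)·p0[i] + t·p1[i].
  v1: (1-0.365)·(3.45,1.69) + 0.365·(2.6,0.75) = (3.1397,1.3469)
  v2: (1-0.365)·(0.54,2.06) + 0.365·(1.48,3.34) = (0.8831,2.5272)
  v3: (1-0.365)·(-2.78,1.98) + 0.365·(-2.04,1.57) = (-2.5099,1.8304)
  v4: (1-0.365)·(-3.12,-0.99) + 0.365·(-2.82,-1.32) = (-3.0105,-1.1105)
  v5: (1-0.365)·(0.1,-2.95) + 0.365·(0.7,-5.15) = (0.3190,-3.7530)
  v6: (1-0.365)·(1.88,-3.88) + 0.365·(2.97,-5.29) = (2.2778,-4.3947)
  v7: (1-0.365)·(3.49,-2.54) + 0.365·(3.58,-2.47) = (3.5229,-2.5145)
Shoelace sum Σ(x_i·y_{i+1} − x_{i+1}·y_i):
  i=1: 3.1397·2.5272 − 0.8831·1.3469 = +6.7453 (running +6.7453)
  i=2: 0.8831·1.8304 − -2.5099·2.5272 = +7.9594 (running +14.7047)
  i=3: -2.5099·-1.1105 − -3.0105·1.8304 = +8.2974 (running +23.0021)
  i=4: -3.0105·-3.7530 − 0.3190·-1.1105 = +11.6526 (running +34.6548)
  i=5: 0.3190·-4.3947 − 2.2778·-3.7530 = +7.1469 (running +41.8016)
  i=6: 2.2778·-2.5145 − 3.5229·-4.3947 = +9.7542 (running +51.5558)
  i=7: 3.5229·1.3469 − 3.1397·-2.5145 = +12.6397 (running +64.1955)
Area = |Σ|/2 = |64.1955|/2 = 32.0977

Area at t=0.365: 32.0977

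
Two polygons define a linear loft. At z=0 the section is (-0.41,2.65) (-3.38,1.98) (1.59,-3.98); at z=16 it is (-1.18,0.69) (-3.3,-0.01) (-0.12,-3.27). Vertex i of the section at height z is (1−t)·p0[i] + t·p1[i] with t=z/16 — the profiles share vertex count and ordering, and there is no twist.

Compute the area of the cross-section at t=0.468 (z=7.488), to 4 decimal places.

Area at t=0.468: 7.4534

Cross-section at t=0.468: each vertex is (1-t)·p0[i] + t·p1[i].
  v1: (1-0.468)·(-0.41,2.65) + 0.468·(-1.18,0.69) = (-0.7704,1.7327)
  v2: (1-0.468)·(-3.38,1.98) + 0.468·(-3.3,-0.01) = (-3.3426,1.0487)
  v3: (1-0.468)·(1.59,-3.98) + 0.468·(-0.12,-3.27) = (0.7897,-3.6477)
Shoelace sum Σ(x_i·y_{i+1} − x_{i+1}·y_i):
  i=1: -0.7704·1.0487 − -3.3426·1.7327 = +4.9839 (running +4.9839)
  i=2: -3.3426·-3.6477 − 0.7897·1.0487 = +11.3646 (running +16.3484)
  i=3: 0.7897·1.7327 − -0.7704·-3.6477 = -1.4417 (running +14.9067)
Area = |Σ|/2 = |14.9067|/2 = 7.4534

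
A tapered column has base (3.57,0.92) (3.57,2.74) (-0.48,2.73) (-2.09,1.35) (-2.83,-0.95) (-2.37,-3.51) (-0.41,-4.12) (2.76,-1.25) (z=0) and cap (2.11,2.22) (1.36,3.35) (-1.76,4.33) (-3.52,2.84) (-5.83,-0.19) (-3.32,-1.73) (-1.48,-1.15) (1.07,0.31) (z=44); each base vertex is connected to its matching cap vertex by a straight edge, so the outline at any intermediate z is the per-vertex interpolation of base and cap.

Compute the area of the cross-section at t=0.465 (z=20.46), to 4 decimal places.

Area at t=0.465: 29.9647

Cross-section at t=0.465: each vertex is (1-t)·p0[i] + t·p1[i].
  v1: (1-0.465)·(3.57,0.92) + 0.465·(2.11,2.22) = (2.8911,1.5245)
  v2: (1-0.465)·(3.57,2.74) + 0.465·(1.36,3.35) = (2.5423,3.0236)
  v3: (1-0.465)·(-0.48,2.73) + 0.465·(-1.76,4.33) = (-1.0752,3.4740)
  v4: (1-0.465)·(-2.09,1.35) + 0.465·(-3.52,2.84) = (-2.7550,2.0429)
  v5: (1-0.465)·(-2.83,-0.95) + 0.465·(-5.83,-0.19) = (-4.2250,-0.5966)
  v6: (1-0.465)·(-2.37,-3.51) + 0.465·(-3.32,-1.73) = (-2.8117,-2.6823)
  v7: (1-0.465)·(-0.41,-4.12) + 0.465·(-1.48,-1.15) = (-0.9075,-2.7389)
  v8: (1-0.465)·(2.76,-1.25) + 0.465·(1.07,0.31) = (1.9741,-0.5246)
Shoelace sum Σ(x_i·y_{i+1} − x_{i+1}·y_i):
  i=1: 2.8911·3.0236 − 2.5423·1.5245 = +4.8659 (running +4.8659)
  i=2: 2.5423·3.4740 − -1.0752·3.0236 = +12.0832 (running +16.9490)
  i=3: -1.0752·2.0429 − -2.7550·3.4740 = +7.3742 (running +24.3232)
  i=4: -2.7550·-0.5966 − -4.2250·2.0429 = +10.2746 (running +34.5979)
  i=5: -4.2250·-2.6823 − -2.8117·-0.5966 = +9.6552 (running +44.2531)
  i=6: -2.8117·-2.7389 − -0.9075·-2.6823 = +5.2669 (running +49.5200)
  i=7: -0.9075·-0.5246 − 1.9741·-2.7389 = +5.8832 (running +55.4032)
  i=8: 1.9741·1.5245 − 2.8911·-0.5246 = +4.5263 (running +59.9295)
Area = |Σ|/2 = |59.9295|/2 = 29.9647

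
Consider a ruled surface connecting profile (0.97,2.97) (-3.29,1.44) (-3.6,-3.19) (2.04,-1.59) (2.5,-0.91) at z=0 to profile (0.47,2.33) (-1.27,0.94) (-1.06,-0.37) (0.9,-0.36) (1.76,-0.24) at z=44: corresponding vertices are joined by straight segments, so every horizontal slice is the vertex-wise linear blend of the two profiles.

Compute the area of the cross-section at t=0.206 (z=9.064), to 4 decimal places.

Area at t=0.206: 19.4130

Cross-section at t=0.206: each vertex is (1-t)·p0[i] + t·p1[i].
  v1: (1-0.206)·(0.97,2.97) + 0.206·(0.47,2.33) = (0.8670,2.8382)
  v2: (1-0.206)·(-3.29,1.44) + 0.206·(-1.27,0.94) = (-2.8739,1.3370)
  v3: (1-0.206)·(-3.6,-3.19) + 0.206·(-1.06,-0.37) = (-3.0768,-2.6091)
  v4: (1-0.206)·(2.04,-1.59) + 0.206·(0.9,-0.36) = (1.8052,-1.3366)
  v5: (1-0.206)·(2.5,-0.91) + 0.206·(1.76,-0.24) = (2.3476,-0.7720)
Shoelace sum Σ(x_i·y_{i+1} − x_{i+1}·y_i):
  i=1: 0.8670·1.3370 − -2.8739·2.8382 = +9.3157 (running +9.3157)
  i=2: -2.8739·-2.6091 − -3.0768·1.3370 = +11.6118 (running +20.9275)
  i=3: -3.0768·-1.3366 − 1.8052·-2.6091 = +8.8223 (running +29.7498)
  i=4: 1.8052·-0.7720 − 2.3476·-1.3366 = +1.7442 (running +31.4940)
  i=5: 2.3476·2.8382 − 0.8670·-0.7720 = +7.3321 (running +38.8261)
Area = |Σ|/2 = |38.8261|/2 = 19.4130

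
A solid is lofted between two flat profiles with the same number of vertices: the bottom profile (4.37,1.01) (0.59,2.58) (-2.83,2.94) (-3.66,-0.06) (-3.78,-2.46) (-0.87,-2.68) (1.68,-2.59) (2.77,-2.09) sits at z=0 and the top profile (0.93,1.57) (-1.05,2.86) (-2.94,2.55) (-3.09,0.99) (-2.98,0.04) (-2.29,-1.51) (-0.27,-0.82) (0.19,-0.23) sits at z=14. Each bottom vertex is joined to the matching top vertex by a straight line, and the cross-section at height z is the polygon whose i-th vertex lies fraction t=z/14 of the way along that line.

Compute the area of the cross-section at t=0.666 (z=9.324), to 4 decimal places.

Cross-section at t=0.666: each vertex is (1-t)·p0[i] + t·p1[i].
  v1: (1-0.666)·(4.37,1.01) + 0.666·(0.93,1.57) = (2.0790,1.3830)
  v2: (1-0.666)·(0.59,2.58) + 0.666·(-1.05,2.86) = (-0.5022,2.7665)
  v3: (1-0.666)·(-2.83,2.94) + 0.666·(-2.94,2.55) = (-2.9033,2.6803)
  v4: (1-0.666)·(-3.66,-0.06) + 0.666·(-3.09,0.99) = (-3.2804,0.6393)
  v5: (1-0.666)·(-3.78,-2.46) + 0.666·(-2.98,0.04) = (-3.2472,-0.7950)
  v6: (1-0.666)·(-0.87,-2.68) + 0.666·(-2.29,-1.51) = (-1.8157,-1.9008)
  v7: (1-0.666)·(1.68,-2.59) + 0.666·(-0.27,-0.82) = (0.3813,-1.4112)
  v8: (1-0.666)·(2.77,-2.09) + 0.666·(0.19,-0.23) = (1.0517,-0.8512)
Shoelace sum Σ(x_i·y_{i+1} − x_{i+1}·y_i):
  i=1: 2.0790·2.7665 − -0.5022·1.3830 = +6.4460 (running +6.4460)
  i=2: -0.5022·2.6803 − -2.9033·2.7665 = +6.6857 (running +13.1317)
  i=3: -2.9033·0.6393 − -3.2804·2.6803 = +6.9362 (running +20.0679)
  i=4: -3.2804·-0.7950 − -3.2472·0.6393 = +4.6838 (running +24.7517)
  i=5: -3.2472·-1.9008 − -1.8157·-0.7950 = +4.7287 (running +29.4804)
  i=6: -1.8157·-1.4112 − 0.3813·-1.9008 = +3.2871 (running +32.7675)
  i=7: 0.3813·-0.8512 − 1.0517·-1.4112 = +1.1596 (running +33.9271)
  i=8: 1.0517·1.3830 − 2.0790·-0.8512 = +3.2242 (running +37.1513)
Area = |Σ|/2 = |37.1513|/2 = 18.5756

Area at t=0.666: 18.5756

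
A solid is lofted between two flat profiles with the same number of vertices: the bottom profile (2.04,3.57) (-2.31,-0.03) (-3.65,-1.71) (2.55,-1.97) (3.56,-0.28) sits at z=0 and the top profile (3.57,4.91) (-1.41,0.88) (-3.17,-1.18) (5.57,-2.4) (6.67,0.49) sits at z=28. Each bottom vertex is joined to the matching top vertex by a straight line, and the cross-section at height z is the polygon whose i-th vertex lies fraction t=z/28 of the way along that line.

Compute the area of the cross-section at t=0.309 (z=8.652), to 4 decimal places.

Area at t=0.309: 26.4876

Cross-section at t=0.309: each vertex is (1-t)·p0[i] + t·p1[i].
  v1: (1-0.309)·(2.04,3.57) + 0.309·(3.57,4.91) = (2.5128,3.9841)
  v2: (1-0.309)·(-2.31,-0.03) + 0.309·(-1.41,0.88) = (-2.0319,0.2512)
  v3: (1-0.309)·(-3.65,-1.71) + 0.309·(-3.17,-1.18) = (-3.5017,-1.5462)
  v4: (1-0.309)·(2.55,-1.97) + 0.309·(5.57,-2.4) = (3.4832,-2.1029)
  v5: (1-0.309)·(3.56,-0.28) + 0.309·(6.67,0.49) = (4.5210,-0.0421)
Shoelace sum Σ(x_i·y_{i+1} − x_{i+1}·y_i):
  i=1: 2.5128·0.2512 − -2.0319·3.9841 = +8.7264 (running +8.7264)
  i=2: -2.0319·-1.5462 − -3.5017·0.2512 = +4.0214 (running +12.7478)
  i=3: -3.5017·-2.1029 − 3.4832·-1.5462 = +12.7494 (running +25.4971)
  i=4: 3.4832·-0.0421 − 4.5210·-2.1029 = +9.3605 (running +34.8577)
  i=5: 4.5210·3.9841 − 2.5128·-0.0421 = +18.1176 (running +52.9753)
Area = |Σ|/2 = |52.9753|/2 = 26.4876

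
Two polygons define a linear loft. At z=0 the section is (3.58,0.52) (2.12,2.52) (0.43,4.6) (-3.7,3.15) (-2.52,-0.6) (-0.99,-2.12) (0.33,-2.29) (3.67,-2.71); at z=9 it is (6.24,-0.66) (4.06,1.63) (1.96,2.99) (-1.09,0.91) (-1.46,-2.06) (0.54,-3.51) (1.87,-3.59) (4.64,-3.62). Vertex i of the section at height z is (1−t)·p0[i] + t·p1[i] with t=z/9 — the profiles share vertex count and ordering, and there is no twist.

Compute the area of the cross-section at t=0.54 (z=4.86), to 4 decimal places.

Area at t=0.54: 35.6921

Cross-section at t=0.54: each vertex is (1-t)·p0[i] + t·p1[i].
  v1: (1-0.54)·(3.58,0.52) + 0.54·(6.24,-0.66) = (5.0164,-0.1172)
  v2: (1-0.54)·(2.12,2.52) + 0.54·(4.06,1.63) = (3.1676,2.0394)
  v3: (1-0.54)·(0.43,4.6) + 0.54·(1.96,2.99) = (1.2562,3.7306)
  v4: (1-0.54)·(-3.7,3.15) + 0.54·(-1.09,0.91) = (-2.2906,1.9404)
  v5: (1-0.54)·(-2.52,-0.6) + 0.54·(-1.46,-2.06) = (-1.9476,-1.3884)
  v6: (1-0.54)·(-0.99,-2.12) + 0.54·(0.54,-3.51) = (-0.1638,-2.8706)
  v7: (1-0.54)·(0.33,-2.29) + 0.54·(1.87,-3.59) = (1.1616,-2.9920)
  v8: (1-0.54)·(3.67,-2.71) + 0.54·(4.64,-3.62) = (4.1938,-3.2014)
Shoelace sum Σ(x_i·y_{i+1} − x_{i+1}·y_i):
  i=1: 5.0164·2.0394 − 3.1676·-0.1172 = +10.6017 (running +10.6017)
  i=2: 3.1676·3.7306 − 1.2562·2.0394 = +9.2552 (running +19.8568)
  i=3: 1.2562·1.9404 − -2.2906·3.7306 = +10.9828 (running +30.8397)
  i=4: -2.2906·-1.3884 − -1.9476·1.9404 = +6.9594 (running +37.7991)
  i=5: -1.9476·-2.8706 − -0.1638·-1.3884 = +5.3634 (running +43.1624)
  i=6: -0.1638·-2.9920 − 1.1616·-2.8706 = +3.8246 (running +46.9870)
  i=7: 1.1616·-3.2014 − 4.1938·-2.9920 = +8.8291 (running +55.8161)
  i=8: 4.1938·-0.1172 − 5.0164·-3.2014 = +15.5680 (running +71.3841)
Area = |Σ|/2 = |71.3841|/2 = 35.6921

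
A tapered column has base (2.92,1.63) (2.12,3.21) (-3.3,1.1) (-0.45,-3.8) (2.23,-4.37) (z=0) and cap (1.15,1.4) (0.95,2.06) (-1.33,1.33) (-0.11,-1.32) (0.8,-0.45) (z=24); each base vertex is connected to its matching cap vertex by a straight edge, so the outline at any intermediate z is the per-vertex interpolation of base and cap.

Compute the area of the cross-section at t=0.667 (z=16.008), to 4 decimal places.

Cross-section at t=0.667: each vertex is (1-t)·p0[i] + t·p1[i].
  v1: (1-0.667)·(2.92,1.63) + 0.667·(1.15,1.4) = (1.7394,1.4766)
  v2: (1-0.667)·(2.12,3.21) + 0.667·(0.95,2.06) = (1.3396,2.4429)
  v3: (1-0.667)·(-3.3,1.1) + 0.667·(-1.33,1.33) = (-1.9860,1.2534)
  v4: (1-0.667)·(-0.45,-3.8) + 0.667·(-0.11,-1.32) = (-0.2232,-2.1458)
  v5: (1-0.667)·(2.23,-4.37) + 0.667·(0.8,-0.45) = (1.2762,-1.7554)
Shoelace sum Σ(x_i·y_{i+1} − x_{i+1}·y_i):
  i=1: 1.7394·2.4429 − 1.3396·1.4766 = +2.2712 (running +2.2712)
  i=2: 1.3396·1.2534 − -1.9860·2.4429 = +6.5308 (running +8.8020)
  i=3: -1.9860·-2.1458 − -0.2232·1.2534 = +4.5414 (running +13.3435)
  i=4: -0.2232·-1.7554 − 1.2762·-2.1458 = +3.1303 (running +16.4738)
  i=5: 1.2762·1.4766 − 1.7394·-1.7554 = +4.9377 (running +21.4115)
Area = |Σ|/2 = |21.4115|/2 = 10.7058

Area at t=0.667: 10.7058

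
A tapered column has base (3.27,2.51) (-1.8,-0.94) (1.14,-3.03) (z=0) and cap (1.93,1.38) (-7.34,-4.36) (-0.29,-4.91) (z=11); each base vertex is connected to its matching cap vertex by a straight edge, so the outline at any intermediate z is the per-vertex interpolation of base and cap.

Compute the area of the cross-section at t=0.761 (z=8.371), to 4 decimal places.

Area at t=0.761: 19.5483

Cross-section at t=0.761: each vertex is (1-t)·p0[i] + t·p1[i].
  v1: (1-0.761)·(3.27,2.51) + 0.761·(1.93,1.38) = (2.2503,1.6501)
  v2: (1-0.761)·(-1.8,-0.94) + 0.761·(-7.34,-4.36) = (-6.0159,-3.5426)
  v3: (1-0.761)·(1.14,-3.03) + 0.761·(-0.29,-4.91) = (0.0518,-4.4607)
Shoelace sum Σ(x_i·y_{i+1} − x_{i+1}·y_i):
  i=1: 2.2503·-3.5426 − -6.0159·1.6501 = +1.9549 (running +1.9549)
  i=2: -6.0159·-4.4607 − 0.0518·-3.5426 = +27.0186 (running +28.9735)
  i=3: 0.0518·1.6501 − 2.2503·-4.4607 = +10.1231 (running +39.0966)
Area = |Σ|/2 = |39.0966|/2 = 19.5483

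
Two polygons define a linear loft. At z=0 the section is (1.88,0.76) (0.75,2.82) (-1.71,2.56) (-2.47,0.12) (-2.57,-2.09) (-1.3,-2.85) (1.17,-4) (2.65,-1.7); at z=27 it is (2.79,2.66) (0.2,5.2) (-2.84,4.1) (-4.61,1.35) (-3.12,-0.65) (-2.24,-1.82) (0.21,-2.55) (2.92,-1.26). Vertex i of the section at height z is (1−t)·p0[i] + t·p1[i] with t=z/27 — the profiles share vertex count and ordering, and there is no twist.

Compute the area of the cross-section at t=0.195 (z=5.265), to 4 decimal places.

Area at t=0.195: 27.6609

Cross-section at t=0.195: each vertex is (1-t)·p0[i] + t·p1[i].
  v1: (1-0.195)·(1.88,0.76) + 0.195·(2.79,2.66) = (2.0574,1.1305)
  v2: (1-0.195)·(0.75,2.82) + 0.195·(0.2,5.2) = (0.6428,3.2841)
  v3: (1-0.195)·(-1.71,2.56) + 0.195·(-2.84,4.1) = (-1.9303,2.8603)
  v4: (1-0.195)·(-2.47,0.12) + 0.195·(-4.61,1.35) = (-2.8873,0.3599)
  v5: (1-0.195)·(-2.57,-2.09) + 0.195·(-3.12,-0.65) = (-2.6772,-1.8092)
  v6: (1-0.195)·(-1.3,-2.85) + 0.195·(-2.24,-1.82) = (-1.4833,-2.6492)
  v7: (1-0.195)·(1.17,-4) + 0.195·(0.21,-2.55) = (0.9828,-3.7172)
  v8: (1-0.195)·(2.65,-1.7) + 0.195·(2.92,-1.26) = (2.7026,-1.6142)
Shoelace sum Σ(x_i·y_{i+1} − x_{i+1}·y_i):
  i=1: 2.0574·3.2841 − 0.6428·1.1305 = +6.0302 (running +6.0302)
  i=2: 0.6428·2.8603 − -1.9303·3.2841 = +8.1779 (running +14.2082)
  i=3: -1.9303·0.3599 − -2.8873·2.8603 = +7.5639 (running +21.7721)
  i=4: -2.8873·-1.8092 − -2.6772·0.3599 = +6.1871 (running +27.9592)
  i=5: -2.6772·-2.6492 − -1.4833·-1.8092 = +4.4089 (running +32.3680)
  i=6: -1.4833·-3.7172 − 0.9828·-2.6492 = +8.1174 (running +40.4854)
  i=7: 0.9828·-1.6142 − 2.7026·-3.7172 = +8.4600 (running +48.9454)
  i=8: 2.7026·1.1305 − 2.0574·-1.6142 = +6.3765 (running +55.3219)
Area = |Σ|/2 = |55.3219|/2 = 27.6609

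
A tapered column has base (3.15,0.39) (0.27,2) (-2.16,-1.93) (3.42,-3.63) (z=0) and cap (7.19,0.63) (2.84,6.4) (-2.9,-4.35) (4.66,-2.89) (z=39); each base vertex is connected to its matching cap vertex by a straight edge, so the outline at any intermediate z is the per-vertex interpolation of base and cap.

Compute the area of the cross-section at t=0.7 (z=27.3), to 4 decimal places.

Area at t=0.7: 40.0949

Cross-section at t=0.7: each vertex is (1-t)·p0[i] + t·p1[i].
  v1: (1-0.7)·(3.15,0.39) + 0.7·(7.19,0.63) = (5.9780,0.5580)
  v2: (1-0.7)·(0.27,2) + 0.7·(2.84,6.4) = (2.0690,5.0800)
  v3: (1-0.7)·(-2.16,-1.93) + 0.7·(-2.9,-4.35) = (-2.6780,-3.6240)
  v4: (1-0.7)·(3.42,-3.63) + 0.7·(4.66,-2.89) = (4.2880,-3.1120)
Shoelace sum Σ(x_i·y_{i+1} − x_{i+1}·y_i):
  i=1: 5.9780·5.0800 − 2.0690·0.5580 = +29.2137 (running +29.2137)
  i=2: 2.0690·-3.6240 − -2.6780·5.0800 = +6.1062 (running +35.3199)
  i=3: -2.6780·-3.1120 − 4.2880·-3.6240 = +23.8736 (running +59.1936)
  i=4: 4.2880·0.5580 − 5.9780·-3.1120 = +20.9962 (running +80.1898)
Area = |Σ|/2 = |80.1898|/2 = 40.0949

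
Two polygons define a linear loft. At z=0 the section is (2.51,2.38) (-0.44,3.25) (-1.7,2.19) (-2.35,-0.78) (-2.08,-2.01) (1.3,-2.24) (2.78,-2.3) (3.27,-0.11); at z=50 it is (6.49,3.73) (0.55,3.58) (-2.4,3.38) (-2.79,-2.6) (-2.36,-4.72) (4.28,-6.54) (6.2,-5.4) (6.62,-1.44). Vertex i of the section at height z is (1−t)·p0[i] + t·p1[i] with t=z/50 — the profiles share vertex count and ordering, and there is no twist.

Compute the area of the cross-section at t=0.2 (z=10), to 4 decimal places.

Area at t=0.2: 33.7346

Cross-section at t=0.2: each vertex is (1-t)·p0[i] + t·p1[i].
  v1: (1-0.2)·(2.51,2.38) + 0.2·(6.49,3.73) = (3.3060,2.6500)
  v2: (1-0.2)·(-0.44,3.25) + 0.2·(0.55,3.58) = (-0.2420,3.3160)
  v3: (1-0.2)·(-1.7,2.19) + 0.2·(-2.4,3.38) = (-1.8400,2.4280)
  v4: (1-0.2)·(-2.35,-0.78) + 0.2·(-2.79,-2.6) = (-2.4380,-1.1440)
  v5: (1-0.2)·(-2.08,-2.01) + 0.2·(-2.36,-4.72) = (-2.1360,-2.5520)
  v6: (1-0.2)·(1.3,-2.24) + 0.2·(4.28,-6.54) = (1.8960,-3.1000)
  v7: (1-0.2)·(2.78,-2.3) + 0.2·(6.2,-5.4) = (3.4640,-2.9200)
  v8: (1-0.2)·(3.27,-0.11) + 0.2·(6.62,-1.44) = (3.9400,-0.3760)
Shoelace sum Σ(x_i·y_{i+1} − x_{i+1}·y_i):
  i=1: 3.3060·3.3160 − -0.2420·2.6500 = +11.6040 (running +11.6040)
  i=2: -0.2420·2.4280 − -1.8400·3.3160 = +5.5139 (running +17.1179)
  i=3: -1.8400·-1.1440 − -2.4380·2.4280 = +8.0244 (running +25.1423)
  i=4: -2.4380·-2.5520 − -2.1360·-1.1440 = +3.7782 (running +28.9205)
  i=5: -2.1360·-3.1000 − 1.8960·-2.5520 = +11.4602 (running +40.3807)
  i=6: 1.8960·-2.9200 − 3.4640·-3.1000 = +5.2021 (running +45.5827)
  i=7: 3.4640·-0.3760 − 3.9400·-2.9200 = +10.2023 (running +55.7851)
  i=8: 3.9400·2.6500 − 3.3060·-0.3760 = +11.6841 (running +67.4691)
Area = |Σ|/2 = |67.4691|/2 = 33.7346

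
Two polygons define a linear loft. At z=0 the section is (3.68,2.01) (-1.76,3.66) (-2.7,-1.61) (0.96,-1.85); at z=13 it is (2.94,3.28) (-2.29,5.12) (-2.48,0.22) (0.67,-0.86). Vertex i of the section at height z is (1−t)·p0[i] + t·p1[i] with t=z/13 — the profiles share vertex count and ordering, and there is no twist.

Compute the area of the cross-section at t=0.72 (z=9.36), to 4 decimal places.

Cross-section at t=0.72: each vertex is (1-t)·p0[i] + t·p1[i].
  v1: (1-0.72)·(3.68,2.01) + 0.72·(2.94,3.28) = (3.1472,2.9244)
  v2: (1-0.72)·(-1.76,3.66) + 0.72·(-2.29,5.12) = (-2.1416,4.7112)
  v3: (1-0.72)·(-2.7,-1.61) + 0.72·(-2.48,0.22) = (-2.5416,-0.2924)
  v4: (1-0.72)·(0.96,-1.85) + 0.72·(0.67,-0.86) = (0.7512,-1.1372)
Shoelace sum Σ(x_i·y_{i+1} − x_{i+1}·y_i):
  i=1: 3.1472·4.7112 − -2.1416·2.9244 = +21.0900 (running +21.0900)
  i=2: -2.1416·-0.2924 − -2.5416·4.7112 = +12.6002 (running +33.6902)
  i=3: -2.5416·-1.1372 − 0.7512·-0.2924 = +3.1100 (running +36.8001)
  i=4: 0.7512·2.9244 − 3.1472·-1.1372 = +5.7758 (running +42.5759)
Area = |Σ|/2 = |42.5759|/2 = 21.2880

Area at t=0.72: 21.2880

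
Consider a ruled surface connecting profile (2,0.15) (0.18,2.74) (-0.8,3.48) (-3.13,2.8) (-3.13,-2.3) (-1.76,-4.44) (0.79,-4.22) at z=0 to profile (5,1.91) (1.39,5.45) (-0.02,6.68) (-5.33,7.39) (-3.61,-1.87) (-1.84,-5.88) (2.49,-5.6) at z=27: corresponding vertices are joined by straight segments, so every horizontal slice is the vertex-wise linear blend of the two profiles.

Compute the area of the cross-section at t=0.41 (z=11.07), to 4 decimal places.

Cross-section at t=0.41: each vertex is (1-t)·p0[i] + t·p1[i].
  v1: (1-0.41)·(2,0.15) + 0.41·(5,1.91) = (3.2300,0.8716)
  v2: (1-0.41)·(0.18,2.74) + 0.41·(1.39,5.45) = (0.6761,3.8511)
  v3: (1-0.41)·(-0.8,3.48) + 0.41·(-0.02,6.68) = (-0.4802,4.7920)
  v4: (1-0.41)·(-3.13,2.8) + 0.41·(-5.33,7.39) = (-4.0320,4.6819)
  v5: (1-0.41)·(-3.13,-2.3) + 0.41·(-3.61,-1.87) = (-3.3268,-2.1237)
  v6: (1-0.41)·(-1.76,-4.44) + 0.41·(-1.84,-5.88) = (-1.7928,-5.0304)
  v7: (1-0.41)·(0.79,-4.22) + 0.41·(2.49,-5.6) = (1.4870,-4.7858)
Shoelace sum Σ(x_i·y_{i+1} − x_{i+1}·y_i):
  i=1: 3.2300·3.8511 − 0.6761·0.8716 = +11.8498 (running +11.8498)
  i=2: 0.6761·4.7920 − -0.4802·3.8511 = +5.0892 (running +16.9389)
  i=3: -0.4802·4.6819 − -4.0320·4.7920 = +17.0731 (running +34.0120)
  i=4: -4.0320·-2.1237 − -3.3268·4.6819 = +24.1385 (running +58.1505)
  i=5: -3.3268·-5.0304 − -1.7928·-2.1237 = +12.9278 (running +71.0783)
  i=6: -1.7928·-4.7858 − 1.4870·-5.0304 = +16.0602 (running +87.1385)
  i=7: 1.4870·0.8716 − 3.2300·-4.7858 = +16.7542 (running +103.8927)
Area = |Σ|/2 = |103.8927|/2 = 51.9463

Area at t=0.41: 51.9463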